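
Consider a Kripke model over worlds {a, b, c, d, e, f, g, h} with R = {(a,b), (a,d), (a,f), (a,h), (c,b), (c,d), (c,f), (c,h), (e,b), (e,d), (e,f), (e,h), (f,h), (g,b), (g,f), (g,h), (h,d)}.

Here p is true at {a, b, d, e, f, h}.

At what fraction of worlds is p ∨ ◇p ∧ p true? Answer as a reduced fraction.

a: p is T, ◇p ∧ p is T. ✓
b: p is T, ◇p ∧ p is F. ✓
c: p is F, ◇p ∧ p is F. ✗
d: p is T, ◇p ∧ p is F. ✓
e: p is T, ◇p ∧ p is T. ✓
f: p is T, ◇p ∧ p is T. ✓
g: p is F, ◇p ∧ p is F. ✗
h: p is T, ◇p ∧ p is T. ✓
That's 6 of 8 worlds, so 6/8 = 3/4.

3/4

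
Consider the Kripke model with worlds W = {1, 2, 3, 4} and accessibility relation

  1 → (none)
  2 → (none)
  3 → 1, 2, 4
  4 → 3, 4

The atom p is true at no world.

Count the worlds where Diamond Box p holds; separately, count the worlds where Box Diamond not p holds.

For Diamond Box p:
1: no successors, so Diamond Box p fails. ✗
2: no successors, so Diamond Box p fails. ✗
3: successors {1, 2, 4}; Box p there: 1:T, 2:T, 4:F. ✓
4: successors {3, 4}; Box p there: 3:F, 4:F. ✗
— 1 world.
For Box Diamond not p:
1: no successors, so Box Diamond not p holds vacuously. ✓
2: no successors, so Box Diamond not p holds vacuously. ✓
3: successors {1, 2, 4}; Diamond not p there: 1:F, 2:F, 4:T. ✗
4: successors {3, 4}; Diamond not p there: 3:T, 4:T. ✓
— 3 worlds.

1 and 3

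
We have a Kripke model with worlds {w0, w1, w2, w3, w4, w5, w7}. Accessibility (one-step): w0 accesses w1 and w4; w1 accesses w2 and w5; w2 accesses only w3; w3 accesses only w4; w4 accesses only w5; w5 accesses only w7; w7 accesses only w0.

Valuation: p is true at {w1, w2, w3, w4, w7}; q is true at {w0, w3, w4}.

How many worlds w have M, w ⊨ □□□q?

2

w0: successors {w1, w4}; □□q there: w1:F, w4:F. ✗
w1: successors {w2, w5}; □□q there: w2:T, w5:T. ✓
w2: successors {w3}; □□q there: w3:F. ✗
w3: successors {w4}; □□q there: w4:F. ✗
w4: successors {w5}; □□q there: w5:T. ✓
w5: successors {w7}; □□q there: w7:F. ✗
w7: successors {w0}; □□q there: w0:F. ✗
Satisfying worlds: {w1, w4}.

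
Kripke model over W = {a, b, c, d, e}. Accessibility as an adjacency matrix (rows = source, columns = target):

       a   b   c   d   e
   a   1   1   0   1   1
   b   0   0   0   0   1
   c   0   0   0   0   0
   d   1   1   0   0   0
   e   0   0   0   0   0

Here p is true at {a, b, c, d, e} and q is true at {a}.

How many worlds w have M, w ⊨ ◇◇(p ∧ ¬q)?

a: successors {a, b, d, e}; ◇(p ∧ ¬q) there: a:T, b:T, d:T, e:F. ✓
b: successors {e}; ◇(p ∧ ¬q) there: e:F. ✗
c: no successors, so ◇◇(p ∧ ¬q) fails. ✗
d: successors {a, b}; ◇(p ∧ ¬q) there: a:T, b:T. ✓
e: no successors, so ◇◇(p ∧ ¬q) fails. ✗
Satisfying worlds: {a, d}.

2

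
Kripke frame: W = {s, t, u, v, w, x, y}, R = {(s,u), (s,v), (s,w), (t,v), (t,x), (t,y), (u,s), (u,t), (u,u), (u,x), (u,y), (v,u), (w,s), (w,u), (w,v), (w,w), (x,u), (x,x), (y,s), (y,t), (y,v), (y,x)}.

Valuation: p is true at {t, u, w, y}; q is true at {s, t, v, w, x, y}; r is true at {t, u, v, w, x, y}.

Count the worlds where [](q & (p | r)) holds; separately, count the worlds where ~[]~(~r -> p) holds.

For [](q & (p | r)):
s: successors {u, v, w}; q & (p | r) there: u:F, v:T, w:T. ✗
t: successors {v, x, y}; q & (p | r) there: v:T, x:T, y:T. ✓
u: successors {s, t, u, x, y}; q & (p | r) there: s:F, t:T, u:F, x:T, y:T. ✗
v: successors {u}; q & (p | r) there: u:F. ✗
w: successors {s, u, v, w}; q & (p | r) there: s:F, u:F, v:T, w:T. ✗
x: successors {u, x}; q & (p | r) there: u:F, x:T. ✗
y: successors {s, t, v, x}; q & (p | r) there: s:F, t:T, v:T, x:T. ✗
— 1 world.
For ~[]~(~r -> p):
s: []~(~r -> p) is F. ✓
t: []~(~r -> p) is F. ✓
u: []~(~r -> p) is F. ✓
v: []~(~r -> p) is F. ✓
w: []~(~r -> p) is F. ✓
x: []~(~r -> p) is F. ✓
y: []~(~r -> p) is F. ✓
— 7 worlds.

1 and 7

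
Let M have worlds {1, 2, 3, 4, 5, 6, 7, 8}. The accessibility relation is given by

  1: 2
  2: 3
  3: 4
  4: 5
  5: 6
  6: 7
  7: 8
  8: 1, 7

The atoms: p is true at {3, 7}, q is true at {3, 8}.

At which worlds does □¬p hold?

1: successors {2}; ¬p there: 2:T. ✓
2: successors {3}; ¬p there: 3:F. ✗
3: successors {4}; ¬p there: 4:T. ✓
4: successors {5}; ¬p there: 5:T. ✓
5: successors {6}; ¬p there: 6:T. ✓
6: successors {7}; ¬p there: 7:F. ✗
7: successors {8}; ¬p there: 8:T. ✓
8: successors {1, 7}; ¬p there: 1:T, 7:F. ✗

{1, 3, 4, 5, 7}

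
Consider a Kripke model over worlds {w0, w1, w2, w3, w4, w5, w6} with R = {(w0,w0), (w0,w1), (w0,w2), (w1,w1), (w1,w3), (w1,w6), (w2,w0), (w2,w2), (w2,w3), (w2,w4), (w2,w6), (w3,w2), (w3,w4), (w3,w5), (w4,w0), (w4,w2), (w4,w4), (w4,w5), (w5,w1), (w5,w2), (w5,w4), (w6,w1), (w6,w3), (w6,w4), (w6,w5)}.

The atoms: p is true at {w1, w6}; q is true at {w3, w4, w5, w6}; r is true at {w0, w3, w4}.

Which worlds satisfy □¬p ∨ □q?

w0: □¬p is F, □q is F. ✗
w1: □¬p is F, □q is F. ✗
w2: □¬p is F, □q is F. ✗
w3: □¬p is T, □q is F. ✓
w4: □¬p is T, □q is F. ✓
w5: □¬p is F, □q is F. ✗
w6: □¬p is F, □q is F. ✗

{w3, w4}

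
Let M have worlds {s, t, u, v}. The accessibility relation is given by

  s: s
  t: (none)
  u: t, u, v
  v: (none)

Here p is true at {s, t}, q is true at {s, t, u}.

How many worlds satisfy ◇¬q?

s: successors {s}; ¬q there: s:F. ✗
t: no successors, so ◇¬q fails. ✗
u: successors {t, u, v}; ¬q there: t:F, u:F, v:T. ✓
v: no successors, so ◇¬q fails. ✗
Satisfying worlds: {u}.

1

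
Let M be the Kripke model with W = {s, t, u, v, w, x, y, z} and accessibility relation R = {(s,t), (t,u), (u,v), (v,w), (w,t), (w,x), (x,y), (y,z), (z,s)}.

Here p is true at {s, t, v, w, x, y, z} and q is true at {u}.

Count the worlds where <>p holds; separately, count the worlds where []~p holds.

For <>p:
s: successors {t}; p there: t:T. ✓
t: successors {u}; p there: u:F. ✗
u: successors {v}; p there: v:T. ✓
v: successors {w}; p there: w:T. ✓
w: successors {t, x}; p there: t:T, x:T. ✓
x: successors {y}; p there: y:T. ✓
y: successors {z}; p there: z:T. ✓
z: successors {s}; p there: s:T. ✓
— 7 worlds.
For []~p:
s: successors {t}; ~p there: t:F. ✗
t: successors {u}; ~p there: u:T. ✓
u: successors {v}; ~p there: v:F. ✗
v: successors {w}; ~p there: w:F. ✗
w: successors {t, x}; ~p there: t:F, x:F. ✗
x: successors {y}; ~p there: y:F. ✗
y: successors {z}; ~p there: z:F. ✗
z: successors {s}; ~p there: s:F. ✗
— 1 world.

7 and 1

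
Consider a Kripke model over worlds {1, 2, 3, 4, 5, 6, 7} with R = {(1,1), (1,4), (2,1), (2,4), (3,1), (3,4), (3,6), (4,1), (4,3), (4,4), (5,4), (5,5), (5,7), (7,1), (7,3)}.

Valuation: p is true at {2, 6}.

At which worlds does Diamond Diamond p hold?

{4, 7}

1: successors {1, 4}; Diamond p there: 1:F, 4:F. ✗
2: successors {1, 4}; Diamond p there: 1:F, 4:F. ✗
3: successors {1, 4, 6}; Diamond p there: 1:F, 4:F, 6:F. ✗
4: successors {1, 3, 4}; Diamond p there: 1:F, 3:T, 4:F. ✓
5: successors {4, 5, 7}; Diamond p there: 4:F, 5:F, 7:F. ✗
6: no successors, so Diamond Diamond p fails. ✗
7: successors {1, 3}; Diamond p there: 1:F, 3:T. ✓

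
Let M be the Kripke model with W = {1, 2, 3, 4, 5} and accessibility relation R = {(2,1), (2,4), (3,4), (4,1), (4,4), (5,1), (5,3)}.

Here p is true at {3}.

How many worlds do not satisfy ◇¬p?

1: no successors, so ◇¬p fails. ✗
2: successors {1, 4}; ¬p there: 1:T, 4:T. ✓
3: successors {4}; ¬p there: 4:T. ✓
4: successors {1, 4}; ¬p there: 1:T, 4:T. ✓
5: successors {1, 3}; ¬p there: 1:T, 3:F. ✓
Satisfying worlds: {2, 3, 4, 5}.
So ◇¬p fails at the other 1 world.

1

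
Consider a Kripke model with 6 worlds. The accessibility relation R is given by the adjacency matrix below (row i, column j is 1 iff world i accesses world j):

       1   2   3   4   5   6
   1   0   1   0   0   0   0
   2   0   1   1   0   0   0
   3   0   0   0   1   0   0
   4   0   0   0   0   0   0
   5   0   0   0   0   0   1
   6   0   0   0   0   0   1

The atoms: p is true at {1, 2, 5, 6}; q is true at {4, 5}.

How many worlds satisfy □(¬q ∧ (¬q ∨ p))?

5

1: successors {2}; ¬q ∧ (¬q ∨ p) there: 2:T. ✓
2: successors {2, 3}; ¬q ∧ (¬q ∨ p) there: 2:T, 3:T. ✓
3: successors {4}; ¬q ∧ (¬q ∨ p) there: 4:F. ✗
4: no successors, so □(¬q ∧ (¬q ∨ p)) holds vacuously. ✓
5: successors {6}; ¬q ∧ (¬q ∨ p) there: 6:T. ✓
6: successors {6}; ¬q ∧ (¬q ∨ p) there: 6:T. ✓
Satisfying worlds: {1, 2, 4, 5, 6}.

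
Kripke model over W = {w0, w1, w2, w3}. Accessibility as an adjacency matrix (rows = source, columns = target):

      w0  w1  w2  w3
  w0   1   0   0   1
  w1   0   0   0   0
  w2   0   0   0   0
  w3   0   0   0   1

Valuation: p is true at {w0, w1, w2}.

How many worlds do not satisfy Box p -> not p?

w0: Box p is F, not p is F. ✓
w1: Box p is T, not p is F. ✗
w2: Box p is T, not p is F. ✗
w3: Box p is F, not p is T. ✓
Satisfying worlds: {w0, w3}.
So Box p -> not p fails at the other 2 worlds.

2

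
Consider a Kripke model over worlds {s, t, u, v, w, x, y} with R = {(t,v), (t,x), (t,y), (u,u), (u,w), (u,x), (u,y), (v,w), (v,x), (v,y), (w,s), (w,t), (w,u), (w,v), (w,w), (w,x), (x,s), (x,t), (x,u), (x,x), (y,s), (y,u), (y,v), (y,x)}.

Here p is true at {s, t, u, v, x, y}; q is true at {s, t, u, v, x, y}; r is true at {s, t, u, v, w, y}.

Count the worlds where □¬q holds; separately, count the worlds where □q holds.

For □¬q:
s: no successors, so □¬q holds vacuously. ✓
t: successors {v, x, y}; ¬q there: v:F, x:F, y:F. ✗
u: successors {u, w, x, y}; ¬q there: u:F, w:T, x:F, y:F. ✗
v: successors {w, x, y}; ¬q there: w:T, x:F, y:F. ✗
w: successors {s, t, u, v, w, x}; ¬q there: s:F, t:F, u:F, v:F, w:T, x:F. ✗
x: successors {s, t, u, x}; ¬q there: s:F, t:F, u:F, x:F. ✗
y: successors {s, u, v, x}; ¬q there: s:F, u:F, v:F, x:F. ✗
— 1 world.
For □q:
s: no successors, so □q holds vacuously. ✓
t: successors {v, x, y}; q there: v:T, x:T, y:T. ✓
u: successors {u, w, x, y}; q there: u:T, w:F, x:T, y:T. ✗
v: successors {w, x, y}; q there: w:F, x:T, y:T. ✗
w: successors {s, t, u, v, w, x}; q there: s:T, t:T, u:T, v:T, w:F, x:T. ✗
x: successors {s, t, u, x}; q there: s:T, t:T, u:T, x:T. ✓
y: successors {s, u, v, x}; q there: s:T, u:T, v:T, x:T. ✓
— 4 worlds.

1 and 4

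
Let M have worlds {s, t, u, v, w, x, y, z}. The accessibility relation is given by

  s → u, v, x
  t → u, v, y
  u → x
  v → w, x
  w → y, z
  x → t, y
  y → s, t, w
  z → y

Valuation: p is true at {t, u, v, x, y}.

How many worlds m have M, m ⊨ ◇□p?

7

s: successors {u, v, x}; □p there: u:T, v:F, x:T. ✓
t: successors {u, v, y}; □p there: u:T, v:F, y:F. ✓
u: successors {x}; □p there: x:T. ✓
v: successors {w, x}; □p there: w:F, x:T. ✓
w: successors {y, z}; □p there: y:F, z:T. ✓
x: successors {t, y}; □p there: t:T, y:F. ✓
y: successors {s, t, w}; □p there: s:T, t:T, w:F. ✓
z: successors {y}; □p there: y:F. ✗
Satisfying worlds: {s, t, u, v, w, x, y}.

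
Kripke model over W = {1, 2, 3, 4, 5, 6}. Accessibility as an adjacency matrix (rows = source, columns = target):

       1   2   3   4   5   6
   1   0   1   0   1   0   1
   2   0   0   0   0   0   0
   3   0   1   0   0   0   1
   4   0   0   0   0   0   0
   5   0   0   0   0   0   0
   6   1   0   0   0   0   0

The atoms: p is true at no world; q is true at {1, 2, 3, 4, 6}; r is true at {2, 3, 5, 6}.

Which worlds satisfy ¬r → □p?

{2, 3, 4, 5, 6}

1: ¬r is T, □p is F. ✗
2: ¬r is F, □p is T. ✓
3: ¬r is F, □p is F. ✓
4: ¬r is T, □p is T. ✓
5: ¬r is F, □p is T. ✓
6: ¬r is F, □p is F. ✓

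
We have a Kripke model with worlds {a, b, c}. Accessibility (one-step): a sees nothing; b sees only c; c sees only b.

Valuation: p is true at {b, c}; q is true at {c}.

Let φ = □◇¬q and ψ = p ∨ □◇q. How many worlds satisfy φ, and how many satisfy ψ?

For □◇¬q:
a: no successors, so □◇¬q holds vacuously. ✓
b: successors {c}; ◇¬q there: c:T. ✓
c: successors {b}; ◇¬q there: b:F. ✗
— 2 worlds.
For p ∨ □◇q:
a: p is F, □◇q is T. ✓
b: p is T, □◇q is F. ✓
c: p is T, □◇q is T. ✓
— 3 worlds.

2 and 3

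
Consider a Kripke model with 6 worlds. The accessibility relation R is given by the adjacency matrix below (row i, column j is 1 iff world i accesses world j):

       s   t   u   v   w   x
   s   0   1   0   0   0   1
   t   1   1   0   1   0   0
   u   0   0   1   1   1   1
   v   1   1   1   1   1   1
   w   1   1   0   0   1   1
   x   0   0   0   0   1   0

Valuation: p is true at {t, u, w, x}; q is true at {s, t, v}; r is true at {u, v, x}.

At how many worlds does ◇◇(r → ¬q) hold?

s: successors {t, x}; ◇(r → ¬q) there: t:T, x:T. ✓
t: successors {s, t, v}; ◇(r → ¬q) there: s:T, t:T, v:T. ✓
u: successors {u, v, w, x}; ◇(r → ¬q) there: u:T, v:T, w:T, x:T. ✓
v: successors {s, t, u, v, w, x}; ◇(r → ¬q) there: s:T, t:T, u:T, v:T, w:T, x:T. ✓
w: successors {s, t, w, x}; ◇(r → ¬q) there: s:T, t:T, w:T, x:T. ✓
x: successors {w}; ◇(r → ¬q) there: w:T. ✓
Satisfying worlds: {s, t, u, v, w, x}.

6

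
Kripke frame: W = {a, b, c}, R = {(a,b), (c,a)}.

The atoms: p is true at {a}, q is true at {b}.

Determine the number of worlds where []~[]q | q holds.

a: []~[]q is F, q is F. ✗
b: []~[]q is T, q is T. ✓
c: []~[]q is F, q is F. ✗
Satisfying worlds: {b}.

1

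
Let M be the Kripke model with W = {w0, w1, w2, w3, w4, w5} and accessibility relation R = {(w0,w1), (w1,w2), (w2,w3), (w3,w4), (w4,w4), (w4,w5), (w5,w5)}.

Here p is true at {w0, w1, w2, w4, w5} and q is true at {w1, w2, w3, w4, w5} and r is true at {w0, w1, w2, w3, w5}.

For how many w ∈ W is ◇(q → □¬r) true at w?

1

w0: successors {w1}; q → □¬r there: w1:F. ✗
w1: successors {w2}; q → □¬r there: w2:F. ✗
w2: successors {w3}; q → □¬r there: w3:T. ✓
w3: successors {w4}; q → □¬r there: w4:F. ✗
w4: successors {w4, w5}; q → □¬r there: w4:F, w5:F. ✗
w5: successors {w5}; q → □¬r there: w5:F. ✗
Satisfying worlds: {w2}.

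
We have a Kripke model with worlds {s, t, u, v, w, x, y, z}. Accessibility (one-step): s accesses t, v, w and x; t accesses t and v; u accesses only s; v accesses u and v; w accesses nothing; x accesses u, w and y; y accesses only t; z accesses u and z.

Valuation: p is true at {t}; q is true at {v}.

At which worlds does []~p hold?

{u, v, w, x, z}

s: successors {t, v, w, x}; ~p there: t:F, v:T, w:T, x:T. ✗
t: successors {t, v}; ~p there: t:F, v:T. ✗
u: successors {s}; ~p there: s:T. ✓
v: successors {u, v}; ~p there: u:T, v:T. ✓
w: no successors, so []~p holds vacuously. ✓
x: successors {u, w, y}; ~p there: u:T, w:T, y:T. ✓
y: successors {t}; ~p there: t:F. ✗
z: successors {u, z}; ~p there: u:T, z:T. ✓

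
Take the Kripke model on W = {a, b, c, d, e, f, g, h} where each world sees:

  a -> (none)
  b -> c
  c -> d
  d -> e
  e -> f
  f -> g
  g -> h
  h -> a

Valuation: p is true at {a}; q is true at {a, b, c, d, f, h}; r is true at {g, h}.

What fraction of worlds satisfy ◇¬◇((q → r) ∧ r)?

5/8

a: no successors, so ◇¬◇((q → r) ∧ r) fails. ✗
b: successors {c}; ¬◇((q → r) ∧ r) there: c:T. ✓
c: successors {d}; ¬◇((q → r) ∧ r) there: d:T. ✓
d: successors {e}; ¬◇((q → r) ∧ r) there: e:T. ✓
e: successors {f}; ¬◇((q → r) ∧ r) there: f:F. ✗
f: successors {g}; ¬◇((q → r) ∧ r) there: g:F. ✗
g: successors {h}; ¬◇((q → r) ∧ r) there: h:T. ✓
h: successors {a}; ¬◇((q → r) ∧ r) there: a:T. ✓
That's 5 of 8 worlds, so 5/8.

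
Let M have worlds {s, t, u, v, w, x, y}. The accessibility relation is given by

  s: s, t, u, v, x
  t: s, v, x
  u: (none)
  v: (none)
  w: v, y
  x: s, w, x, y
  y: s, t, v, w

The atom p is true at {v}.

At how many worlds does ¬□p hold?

s: □p is F. ✓
t: □p is F. ✓
u: □p is T. ✗
v: □p is T. ✗
w: □p is F. ✓
x: □p is F. ✓
y: □p is F. ✓
Satisfying worlds: {s, t, w, x, y}.

5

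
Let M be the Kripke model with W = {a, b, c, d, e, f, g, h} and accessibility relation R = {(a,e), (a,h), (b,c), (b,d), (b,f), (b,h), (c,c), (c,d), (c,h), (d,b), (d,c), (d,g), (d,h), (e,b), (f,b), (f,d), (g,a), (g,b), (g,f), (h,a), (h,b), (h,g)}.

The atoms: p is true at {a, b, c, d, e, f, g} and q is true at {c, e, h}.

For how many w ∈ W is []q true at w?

a: successors {e, h}; q there: e:T, h:T. ✓
b: successors {c, d, f, h}; q there: c:T, d:F, f:F, h:T. ✗
c: successors {c, d, h}; q there: c:T, d:F, h:T. ✗
d: successors {b, c, g, h}; q there: b:F, c:T, g:F, h:T. ✗
e: successors {b}; q there: b:F. ✗
f: successors {b, d}; q there: b:F, d:F. ✗
g: successors {a, b, f}; q there: a:F, b:F, f:F. ✗
h: successors {a, b, g}; q there: a:F, b:F, g:F. ✗
Satisfying worlds: {a}.

1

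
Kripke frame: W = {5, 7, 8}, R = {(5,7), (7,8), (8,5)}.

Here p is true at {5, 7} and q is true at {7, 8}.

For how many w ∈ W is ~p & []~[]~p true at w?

1

5: ~p is F, []~[]~p is F. ✗
7: ~p is F, []~[]~p is T. ✗
8: ~p is T, []~[]~p is T. ✓
Satisfying worlds: {8}.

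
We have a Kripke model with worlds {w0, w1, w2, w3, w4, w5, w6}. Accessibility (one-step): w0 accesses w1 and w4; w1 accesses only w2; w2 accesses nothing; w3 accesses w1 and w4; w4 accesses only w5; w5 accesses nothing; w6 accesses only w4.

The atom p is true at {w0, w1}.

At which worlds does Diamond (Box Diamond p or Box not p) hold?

w0: successors {w1, w4}; Box Diamond p or Box not p there: w1:T, w4:T. ✓
w1: successors {w2}; Box Diamond p or Box not p there: w2:T. ✓
w2: no successors, so Diamond (Box Diamond p or Box not p) fails. ✗
w3: successors {w1, w4}; Box Diamond p or Box not p there: w1:T, w4:T. ✓
w4: successors {w5}; Box Diamond p or Box not p there: w5:T. ✓
w5: no successors, so Diamond (Box Diamond p or Box not p) fails. ✗
w6: successors {w4}; Box Diamond p or Box not p there: w4:T. ✓

{w0, w1, w3, w4, w6}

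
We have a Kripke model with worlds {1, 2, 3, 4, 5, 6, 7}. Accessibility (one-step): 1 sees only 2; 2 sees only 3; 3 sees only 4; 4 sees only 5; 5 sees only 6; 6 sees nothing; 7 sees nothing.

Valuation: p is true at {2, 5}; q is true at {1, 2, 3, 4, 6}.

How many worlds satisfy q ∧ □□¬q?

1: q is T, □□¬q is F. ✗
2: q is T, □□¬q is F. ✗
3: q is T, □□¬q is T. ✓
4: q is T, □□¬q is F. ✗
5: q is F, □□¬q is T. ✗
6: q is T, □□¬q is T. ✓
7: q is F, □□¬q is T. ✗
Satisfying worlds: {3, 6}.

2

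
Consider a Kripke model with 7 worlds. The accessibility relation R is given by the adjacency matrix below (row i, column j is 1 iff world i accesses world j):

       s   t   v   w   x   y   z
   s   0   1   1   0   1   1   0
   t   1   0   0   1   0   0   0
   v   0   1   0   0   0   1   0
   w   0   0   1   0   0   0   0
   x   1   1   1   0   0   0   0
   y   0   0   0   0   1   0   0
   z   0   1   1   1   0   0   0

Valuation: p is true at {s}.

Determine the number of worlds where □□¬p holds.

2

s: successors {t, v, x, y}; □¬p there: t:F, v:T, x:F, y:T. ✗
t: successors {s, w}; □¬p there: s:T, w:T. ✓
v: successors {t, y}; □¬p there: t:F, y:T. ✗
w: successors {v}; □¬p there: v:T. ✓
x: successors {s, t, v}; □¬p there: s:T, t:F, v:T. ✗
y: successors {x}; □¬p there: x:F. ✗
z: successors {t, v, w}; □¬p there: t:F, v:T, w:T. ✗
Satisfying worlds: {t, w}.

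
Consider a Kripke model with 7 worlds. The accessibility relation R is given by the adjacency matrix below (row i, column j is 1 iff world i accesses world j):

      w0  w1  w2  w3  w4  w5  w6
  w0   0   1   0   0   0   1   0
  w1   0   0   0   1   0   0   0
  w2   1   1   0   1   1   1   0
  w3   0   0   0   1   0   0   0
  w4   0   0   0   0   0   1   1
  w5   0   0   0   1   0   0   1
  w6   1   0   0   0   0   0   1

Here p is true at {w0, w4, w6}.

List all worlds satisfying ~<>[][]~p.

{w4, w6}

w0: <>[][]~p is T. ✗
w1: <>[][]~p is T. ✗
w2: <>[][]~p is T. ✗
w3: <>[][]~p is T. ✗
w4: <>[][]~p is F. ✓
w5: <>[][]~p is T. ✗
w6: <>[][]~p is F. ✓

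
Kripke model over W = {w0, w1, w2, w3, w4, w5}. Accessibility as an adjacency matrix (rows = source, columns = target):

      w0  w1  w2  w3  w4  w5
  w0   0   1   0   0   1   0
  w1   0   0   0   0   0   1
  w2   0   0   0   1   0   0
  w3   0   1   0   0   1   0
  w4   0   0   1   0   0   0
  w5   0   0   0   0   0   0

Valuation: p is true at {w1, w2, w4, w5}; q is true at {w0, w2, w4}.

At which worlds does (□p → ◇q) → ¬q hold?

w0: □p → ◇q is T, ¬q is F. ✗
w1: □p → ◇q is F, ¬q is T. ✓
w2: □p → ◇q is T, ¬q is F. ✗
w3: □p → ◇q is T, ¬q is T. ✓
w4: □p → ◇q is T, ¬q is F. ✗
w5: □p → ◇q is F, ¬q is T. ✓

{w1, w3, w5}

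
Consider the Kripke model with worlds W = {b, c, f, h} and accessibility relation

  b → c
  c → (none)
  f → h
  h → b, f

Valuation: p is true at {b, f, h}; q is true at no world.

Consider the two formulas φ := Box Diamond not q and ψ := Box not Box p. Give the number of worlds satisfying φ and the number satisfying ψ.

For Box Diamond not q:
b: successors {c}; Diamond not q there: c:F. ✗
c: no successors, so Box Diamond not q holds vacuously. ✓
f: successors {h}; Diamond not q there: h:T. ✓
h: successors {b, f}; Diamond not q there: b:T, f:T. ✓
— 3 worlds.
For Box not Box p:
b: successors {c}; not Box p there: c:F. ✗
c: no successors, so Box not Box p holds vacuously. ✓
f: successors {h}; not Box p there: h:F. ✗
h: successors {b, f}; not Box p there: b:T, f:F. ✗
— 1 world.

3 and 1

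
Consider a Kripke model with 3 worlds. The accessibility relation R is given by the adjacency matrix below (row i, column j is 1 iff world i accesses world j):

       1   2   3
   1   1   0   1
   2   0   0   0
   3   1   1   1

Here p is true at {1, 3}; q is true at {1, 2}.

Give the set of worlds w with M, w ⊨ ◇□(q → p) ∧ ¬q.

1: ◇□(q → p) is T, ¬q is F. ✗
2: ◇□(q → p) is F, ¬q is F. ✗
3: ◇□(q → p) is T, ¬q is T. ✓

{3}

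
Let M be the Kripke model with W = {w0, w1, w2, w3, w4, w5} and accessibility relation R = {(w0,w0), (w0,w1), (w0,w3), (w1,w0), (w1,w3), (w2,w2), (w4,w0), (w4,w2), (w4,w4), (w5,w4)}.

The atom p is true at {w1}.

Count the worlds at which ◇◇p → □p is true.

3

w0: ◇◇p is T, □p is F. ✗
w1: ◇◇p is T, □p is F. ✗
w2: ◇◇p is F, □p is F. ✓
w3: ◇◇p is F, □p is T. ✓
w4: ◇◇p is T, □p is F. ✗
w5: ◇◇p is F, □p is F. ✓
Satisfying worlds: {w2, w3, w5}.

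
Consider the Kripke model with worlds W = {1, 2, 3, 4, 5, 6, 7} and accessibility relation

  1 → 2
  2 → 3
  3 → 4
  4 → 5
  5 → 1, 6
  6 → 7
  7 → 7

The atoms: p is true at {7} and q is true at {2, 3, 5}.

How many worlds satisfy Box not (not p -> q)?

1: successors {2}; not (not p -> q) there: 2:F. ✗
2: successors {3}; not (not p -> q) there: 3:F. ✗
3: successors {4}; not (not p -> q) there: 4:T. ✓
4: successors {5}; not (not p -> q) there: 5:F. ✗
5: successors {1, 6}; not (not p -> q) there: 1:T, 6:T. ✓
6: successors {7}; not (not p -> q) there: 7:F. ✗
7: successors {7}; not (not p -> q) there: 7:F. ✗
Satisfying worlds: {3, 5}.

2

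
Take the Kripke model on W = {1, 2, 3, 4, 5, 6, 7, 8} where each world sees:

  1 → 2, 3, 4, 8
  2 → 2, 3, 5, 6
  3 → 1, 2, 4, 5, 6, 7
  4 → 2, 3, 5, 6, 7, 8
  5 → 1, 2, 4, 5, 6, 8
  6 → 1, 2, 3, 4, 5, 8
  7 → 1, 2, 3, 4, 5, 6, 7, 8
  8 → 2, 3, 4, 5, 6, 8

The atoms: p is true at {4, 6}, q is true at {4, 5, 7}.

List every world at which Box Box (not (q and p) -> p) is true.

1: successors {2, 3, 4, 8}; Box (not (q and p) -> p) there: 2:F, 3:F, 4:F, 8:F. ✗
2: successors {2, 3, 5, 6}; Box (not (q and p) -> p) there: 2:F, 3:F, 5:F, 6:F. ✗
3: successors {1, 2, 4, 5, 6, 7}; Box (not (q and p) -> p) there: 1:F, 2:F, 4:F, 5:F, 6:F, 7:F. ✗
4: successors {2, 3, 5, 6, 7, 8}; Box (not (q and p) -> p) there: 2:F, 3:F, 5:F, 6:F, 7:F, 8:F. ✗
5: successors {1, 2, 4, 5, 6, 8}; Box (not (q and p) -> p) there: 1:F, 2:F, 4:F, 5:F, 6:F, 8:F. ✗
6: successors {1, 2, 3, 4, 5, 8}; Box (not (q and p) -> p) there: 1:F, 2:F, 3:F, 4:F, 5:F, 8:F. ✗
7: successors {1, 2, 3, 4, 5, 6, 7, 8}; Box (not (q and p) -> p) there: 1:F, 2:F, 3:F, 4:F, 5:F, 6:F, 7:F, 8:F. ✗
8: successors {2, 3, 4, 5, 6, 8}; Box (not (q and p) -> p) there: 2:F, 3:F, 4:F, 5:F, 6:F, 8:F. ✗

∅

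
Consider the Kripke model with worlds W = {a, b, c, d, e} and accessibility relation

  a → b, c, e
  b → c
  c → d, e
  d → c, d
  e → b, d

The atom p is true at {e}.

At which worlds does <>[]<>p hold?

a: successors {b, c, e}; []<>p there: b:T, c:F, e:F. ✓
b: successors {c}; []<>p there: c:F. ✗
c: successors {d, e}; []<>p there: d:F, e:F. ✗
d: successors {c, d}; []<>p there: c:F, d:F. ✗
e: successors {b, d}; []<>p there: b:T, d:F. ✓

{a, e}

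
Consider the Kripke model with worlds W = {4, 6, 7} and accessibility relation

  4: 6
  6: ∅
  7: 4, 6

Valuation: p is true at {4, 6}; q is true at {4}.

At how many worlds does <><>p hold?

1

4: successors {6}; <>p there: 6:F. ✗
6: no successors, so <><>p fails. ✗
7: successors {4, 6}; <>p there: 4:T, 6:F. ✓
Satisfying worlds: {7}.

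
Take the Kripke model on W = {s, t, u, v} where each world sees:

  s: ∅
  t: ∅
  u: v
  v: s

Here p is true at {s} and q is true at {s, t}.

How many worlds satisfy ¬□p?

1

s: □p is T. ✗
t: □p is T. ✗
u: □p is F. ✓
v: □p is T. ✗
Satisfying worlds: {u}.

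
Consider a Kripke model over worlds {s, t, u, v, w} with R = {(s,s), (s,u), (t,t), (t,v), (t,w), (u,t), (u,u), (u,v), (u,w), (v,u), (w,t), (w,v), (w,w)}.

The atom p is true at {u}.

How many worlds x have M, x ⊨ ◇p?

3

s: successors {s, u}; p there: s:F, u:T. ✓
t: successors {t, v, w}; p there: t:F, v:F, w:F. ✗
u: successors {t, u, v, w}; p there: t:F, u:T, v:F, w:F. ✓
v: successors {u}; p there: u:T. ✓
w: successors {t, v, w}; p there: t:F, v:F, w:F. ✗
Satisfying worlds: {s, u, v}.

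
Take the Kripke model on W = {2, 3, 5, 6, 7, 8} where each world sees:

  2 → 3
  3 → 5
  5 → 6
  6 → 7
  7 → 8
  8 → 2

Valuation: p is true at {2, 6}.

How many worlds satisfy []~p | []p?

2: []~p is T, []p is F. ✓
3: []~p is T, []p is F. ✓
5: []~p is F, []p is T. ✓
6: []~p is T, []p is F. ✓
7: []~p is T, []p is F. ✓
8: []~p is F, []p is T. ✓
Satisfying worlds: {2, 3, 5, 6, 7, 8}.

6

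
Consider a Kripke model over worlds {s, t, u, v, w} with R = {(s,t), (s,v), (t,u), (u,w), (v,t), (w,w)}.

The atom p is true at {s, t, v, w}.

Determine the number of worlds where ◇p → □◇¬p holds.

2

s: ◇p is T, □◇¬p is F. ✗
t: ◇p is F, □◇¬p is F. ✓
u: ◇p is T, □◇¬p is F. ✗
v: ◇p is T, □◇¬p is T. ✓
w: ◇p is T, □◇¬p is F. ✗
Satisfying worlds: {t, v}.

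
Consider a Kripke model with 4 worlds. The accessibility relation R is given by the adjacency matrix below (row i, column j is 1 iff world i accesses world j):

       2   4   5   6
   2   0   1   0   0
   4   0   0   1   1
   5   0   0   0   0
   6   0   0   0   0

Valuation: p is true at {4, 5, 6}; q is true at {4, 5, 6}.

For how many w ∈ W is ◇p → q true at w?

3

2: ◇p is T, q is F. ✗
4: ◇p is T, q is T. ✓
5: ◇p is F, q is T. ✓
6: ◇p is F, q is T. ✓
Satisfying worlds: {4, 5, 6}.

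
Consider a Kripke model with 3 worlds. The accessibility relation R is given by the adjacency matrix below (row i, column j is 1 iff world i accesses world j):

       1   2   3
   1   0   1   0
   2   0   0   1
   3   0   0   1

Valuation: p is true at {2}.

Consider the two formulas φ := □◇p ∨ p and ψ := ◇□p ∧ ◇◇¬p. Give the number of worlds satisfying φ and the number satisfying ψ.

1 and 0

For □◇p ∨ p:
1: □◇p is F, p is F. ✗
2: □◇p is F, p is T. ✓
3: □◇p is F, p is F. ✗
— 1 world.
For ◇□p ∧ ◇◇¬p:
1: ◇□p is F, ◇◇¬p is T. ✗
2: ◇□p is F, ◇◇¬p is T. ✗
3: ◇□p is F, ◇◇¬p is T. ✗
— 0 worlds.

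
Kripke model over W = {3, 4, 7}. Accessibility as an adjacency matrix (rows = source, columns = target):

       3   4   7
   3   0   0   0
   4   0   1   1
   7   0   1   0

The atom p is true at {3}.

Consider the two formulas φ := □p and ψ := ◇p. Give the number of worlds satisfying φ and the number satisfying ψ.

For □p:
3: no successors, so □p holds vacuously. ✓
4: successors {4, 7}; p there: 4:F, 7:F. ✗
7: successors {4}; p there: 4:F. ✗
— 1 world.
For ◇p:
3: no successors, so ◇p fails. ✗
4: successors {4, 7}; p there: 4:F, 7:F. ✗
7: successors {4}; p there: 4:F. ✗
— 0 worlds.

1 and 0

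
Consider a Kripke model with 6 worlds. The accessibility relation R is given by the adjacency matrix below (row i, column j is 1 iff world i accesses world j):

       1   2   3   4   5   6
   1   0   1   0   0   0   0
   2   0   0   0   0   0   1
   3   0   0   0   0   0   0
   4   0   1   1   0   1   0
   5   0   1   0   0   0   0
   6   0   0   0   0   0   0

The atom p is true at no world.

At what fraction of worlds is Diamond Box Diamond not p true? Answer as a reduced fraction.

1/3

1: successors {2}; Box Diamond not p there: 2:F. ✗
2: successors {6}; Box Diamond not p there: 6:T. ✓
3: no successors, so Diamond Box Diamond not p fails. ✗
4: successors {2, 3, 5}; Box Diamond not p there: 2:F, 3:T, 5:T. ✓
5: successors {2}; Box Diamond not p there: 2:F. ✗
6: no successors, so Diamond Box Diamond not p fails. ✗
That's 2 of 6 worlds, so 2/6 = 1/3.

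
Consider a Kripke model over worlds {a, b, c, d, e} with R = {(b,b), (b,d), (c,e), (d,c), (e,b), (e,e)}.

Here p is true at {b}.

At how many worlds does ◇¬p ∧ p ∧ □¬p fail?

a: ◇¬p is F, p ∧ □¬p is F. ✗
b: ◇¬p is T, p ∧ □¬p is F. ✗
c: ◇¬p is T, p ∧ □¬p is F. ✗
d: ◇¬p is T, p ∧ □¬p is F. ✗
e: ◇¬p is T, p ∧ □¬p is F. ✗
Satisfying worlds: ∅.
So ◇¬p ∧ p ∧ □¬p fails at the other 5 worlds.

5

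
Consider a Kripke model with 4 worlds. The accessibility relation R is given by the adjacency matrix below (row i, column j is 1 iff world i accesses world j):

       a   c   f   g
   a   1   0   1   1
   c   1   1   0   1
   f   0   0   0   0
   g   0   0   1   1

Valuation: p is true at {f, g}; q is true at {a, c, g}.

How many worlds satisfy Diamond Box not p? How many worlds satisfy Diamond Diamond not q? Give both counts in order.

2 and 3

For Diamond Box not p:
a: successors {a, f, g}; Box not p there: a:F, f:T, g:F. ✓
c: successors {a, c, g}; Box not p there: a:F, c:F, g:F. ✗
f: no successors, so Diamond Box not p fails. ✗
g: successors {f, g}; Box not p there: f:T, g:F. ✓
— 2 worlds.
For Diamond Diamond not q:
a: successors {a, f, g}; Diamond not q there: a:T, f:F, g:T. ✓
c: successors {a, c, g}; Diamond not q there: a:T, c:F, g:T. ✓
f: no successors, so Diamond Diamond not q fails. ✗
g: successors {f, g}; Diamond not q there: f:F, g:T. ✓
— 3 worlds.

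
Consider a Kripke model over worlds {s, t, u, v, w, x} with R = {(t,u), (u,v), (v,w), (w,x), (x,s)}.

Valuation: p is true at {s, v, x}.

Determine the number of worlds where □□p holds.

s: no successors, so □□p holds vacuously. ✓
t: successors {u}; □p there: u:T. ✓
u: successors {v}; □p there: v:F. ✗
v: successors {w}; □p there: w:T. ✓
w: successors {x}; □p there: x:T. ✓
x: successors {s}; □p there: s:T. ✓
Satisfying worlds: {s, t, v, w, x}.

5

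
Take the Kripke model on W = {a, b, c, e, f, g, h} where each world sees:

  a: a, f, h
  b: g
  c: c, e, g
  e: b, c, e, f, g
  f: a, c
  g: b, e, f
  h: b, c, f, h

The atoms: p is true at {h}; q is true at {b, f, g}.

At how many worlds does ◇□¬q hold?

4

a: successors {a, f, h}; □¬q there: a:F, f:T, h:F. ✓
b: successors {g}; □¬q there: g:F. ✗
c: successors {c, e, g}; □¬q there: c:F, e:F, g:F. ✗
e: successors {b, c, e, f, g}; □¬q there: b:F, c:F, e:F, f:T, g:F. ✓
f: successors {a, c}; □¬q there: a:F, c:F. ✗
g: successors {b, e, f}; □¬q there: b:F, e:F, f:T. ✓
h: successors {b, c, f, h}; □¬q there: b:F, c:F, f:T, h:F. ✓
Satisfying worlds: {a, e, g, h}.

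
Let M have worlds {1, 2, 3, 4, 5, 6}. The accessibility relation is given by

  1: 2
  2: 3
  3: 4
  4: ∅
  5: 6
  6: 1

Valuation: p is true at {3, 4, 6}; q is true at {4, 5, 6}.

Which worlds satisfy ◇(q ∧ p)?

1: successors {2}; q ∧ p there: 2:F. ✗
2: successors {3}; q ∧ p there: 3:F. ✗
3: successors {4}; q ∧ p there: 4:T. ✓
4: no successors, so ◇(q ∧ p) fails. ✗
5: successors {6}; q ∧ p there: 6:T. ✓
6: successors {1}; q ∧ p there: 1:F. ✗

{3, 5}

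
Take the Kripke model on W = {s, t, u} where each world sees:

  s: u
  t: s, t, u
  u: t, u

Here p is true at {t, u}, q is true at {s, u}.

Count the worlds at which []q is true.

1

s: successors {u}; q there: u:T. ✓
t: successors {s, t, u}; q there: s:T, t:F, u:T. ✗
u: successors {t, u}; q there: t:F, u:T. ✗
Satisfying worlds: {s}.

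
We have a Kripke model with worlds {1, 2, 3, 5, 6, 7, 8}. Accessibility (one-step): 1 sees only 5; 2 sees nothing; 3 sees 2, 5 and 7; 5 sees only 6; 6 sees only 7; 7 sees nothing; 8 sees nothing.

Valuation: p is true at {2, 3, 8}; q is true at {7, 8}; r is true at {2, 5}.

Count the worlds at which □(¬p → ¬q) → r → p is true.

6

1: □(¬p → ¬q) is T, r → p is T. ✓
2: □(¬p → ¬q) is T, r → p is T. ✓
3: □(¬p → ¬q) is F, r → p is T. ✓
5: □(¬p → ¬q) is T, r → p is F. ✗
6: □(¬p → ¬q) is F, r → p is T. ✓
7: □(¬p → ¬q) is T, r → p is T. ✓
8: □(¬p → ¬q) is T, r → p is T. ✓
Satisfying worlds: {1, 2, 3, 6, 7, 8}.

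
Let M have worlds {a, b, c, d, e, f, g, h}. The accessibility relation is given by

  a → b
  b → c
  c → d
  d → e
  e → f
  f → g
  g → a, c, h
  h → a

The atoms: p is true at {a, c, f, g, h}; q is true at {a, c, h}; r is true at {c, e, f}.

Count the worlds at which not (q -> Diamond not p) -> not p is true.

a: not (q -> Diamond not p) is F, not p is F. ✓
b: not (q -> Diamond not p) is F, not p is T. ✓
c: not (q -> Diamond not p) is F, not p is F. ✓
d: not (q -> Diamond not p) is F, not p is T. ✓
e: not (q -> Diamond not p) is F, not p is T. ✓
f: not (q -> Diamond not p) is F, not p is F. ✓
g: not (q -> Diamond not p) is F, not p is F. ✓
h: not (q -> Diamond not p) is T, not p is F. ✗
Satisfying worlds: {a, b, c, d, e, f, g}.

7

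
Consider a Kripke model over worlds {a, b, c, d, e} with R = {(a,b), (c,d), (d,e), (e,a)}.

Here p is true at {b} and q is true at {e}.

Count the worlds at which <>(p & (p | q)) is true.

1

a: successors {b}; p & (p | q) there: b:T. ✓
b: no successors, so <>(p & (p | q)) fails. ✗
c: successors {d}; p & (p | q) there: d:F. ✗
d: successors {e}; p & (p | q) there: e:F. ✗
e: successors {a}; p & (p | q) there: a:F. ✗
Satisfying worlds: {a}.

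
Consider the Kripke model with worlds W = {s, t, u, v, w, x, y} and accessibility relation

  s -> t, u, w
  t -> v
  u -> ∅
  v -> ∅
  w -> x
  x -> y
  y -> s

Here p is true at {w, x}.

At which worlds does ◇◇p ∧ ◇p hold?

s: ◇◇p is T, ◇p is T. ✓
t: ◇◇p is F, ◇p is F. ✗
u: ◇◇p is F, ◇p is F. ✗
v: ◇◇p is F, ◇p is F. ✗
w: ◇◇p is F, ◇p is T. ✗
x: ◇◇p is F, ◇p is F. ✗
y: ◇◇p is T, ◇p is F. ✗

{s}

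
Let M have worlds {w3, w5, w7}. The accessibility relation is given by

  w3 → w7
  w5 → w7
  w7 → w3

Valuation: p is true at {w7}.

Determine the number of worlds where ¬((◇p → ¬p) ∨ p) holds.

0

w3: (◇p → ¬p) ∨ p is T. ✗
w5: (◇p → ¬p) ∨ p is T. ✗
w7: (◇p → ¬p) ∨ p is T. ✗
Satisfying worlds: ∅.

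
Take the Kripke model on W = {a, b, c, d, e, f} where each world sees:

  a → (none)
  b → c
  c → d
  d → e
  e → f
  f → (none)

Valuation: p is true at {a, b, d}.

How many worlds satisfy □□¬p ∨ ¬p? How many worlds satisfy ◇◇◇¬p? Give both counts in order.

5 and 2

For □□¬p ∨ ¬p:
a: □□¬p is T, ¬p is F. ✓
b: □□¬p is F, ¬p is F. ✗
c: □□¬p is T, ¬p is T. ✓
d: □□¬p is T, ¬p is F. ✓
e: □□¬p is T, ¬p is T. ✓
f: □□¬p is T, ¬p is T. ✓
— 5 worlds.
For ◇◇◇¬p:
a: no successors, so ◇◇◇¬p fails. ✗
b: successors {c}; ◇◇¬p there: c:T. ✓
c: successors {d}; ◇◇¬p there: d:T. ✓
d: successors {e}; ◇◇¬p there: e:F. ✗
e: successors {f}; ◇◇¬p there: f:F. ✗
f: no successors, so ◇◇◇¬p fails. ✗
— 2 worlds.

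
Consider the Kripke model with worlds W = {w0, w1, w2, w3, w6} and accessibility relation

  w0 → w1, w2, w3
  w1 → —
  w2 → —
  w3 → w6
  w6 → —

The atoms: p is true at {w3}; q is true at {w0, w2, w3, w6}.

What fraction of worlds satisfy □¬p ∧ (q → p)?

2/5

w0: □¬p is F, q → p is F. ✗
w1: □¬p is T, q → p is T. ✓
w2: □¬p is T, q → p is F. ✗
w3: □¬p is T, q → p is T. ✓
w6: □¬p is T, q → p is F. ✗
That's 2 of 5 worlds, so 2/5.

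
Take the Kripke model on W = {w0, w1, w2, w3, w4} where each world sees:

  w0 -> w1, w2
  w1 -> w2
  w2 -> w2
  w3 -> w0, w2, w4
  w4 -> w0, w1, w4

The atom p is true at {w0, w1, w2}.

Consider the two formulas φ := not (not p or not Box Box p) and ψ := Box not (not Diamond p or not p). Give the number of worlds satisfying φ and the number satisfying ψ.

3 and 3

For not (not p or not Box Box p):
w0: not p or not Box Box p is F. ✓
w1: not p or not Box Box p is F. ✓
w2: not p or not Box Box p is F. ✓
w3: not p or not Box Box p is T. ✗
w4: not p or not Box Box p is T. ✗
— 3 worlds.
For Box not (not Diamond p or not p):
w0: successors {w1, w2}; not (not Diamond p or not p) there: w1:T, w2:T. ✓
w1: successors {w2}; not (not Diamond p or not p) there: w2:T. ✓
w2: successors {w2}; not (not Diamond p or not p) there: w2:T. ✓
w3: successors {w0, w2, w4}; not (not Diamond p or not p) there: w0:T, w2:T, w4:F. ✗
w4: successors {w0, w1, w4}; not (not Diamond p or not p) there: w0:T, w1:T, w4:F. ✗
— 3 worlds.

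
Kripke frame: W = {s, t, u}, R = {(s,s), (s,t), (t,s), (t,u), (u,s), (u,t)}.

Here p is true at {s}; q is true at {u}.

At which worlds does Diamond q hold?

{t}

s: successors {s, t}; q there: s:F, t:F. ✗
t: successors {s, u}; q there: s:F, u:T. ✓
u: successors {s, t}; q there: s:F, t:F. ✗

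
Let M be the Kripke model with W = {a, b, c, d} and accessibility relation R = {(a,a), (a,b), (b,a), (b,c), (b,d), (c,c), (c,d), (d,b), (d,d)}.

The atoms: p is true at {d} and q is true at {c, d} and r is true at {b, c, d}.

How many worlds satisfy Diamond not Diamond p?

2

a: successors {a, b}; not Diamond p there: a:T, b:F. ✓
b: successors {a, c, d}; not Diamond p there: a:T, c:F, d:F. ✓
c: successors {c, d}; not Diamond p there: c:F, d:F. ✗
d: successors {b, d}; not Diamond p there: b:F, d:F. ✗
Satisfying worlds: {a, b}.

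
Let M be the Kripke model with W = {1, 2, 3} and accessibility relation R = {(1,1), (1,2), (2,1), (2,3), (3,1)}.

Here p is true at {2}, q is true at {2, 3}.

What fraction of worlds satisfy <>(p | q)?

1: successors {1, 2}; p | q there: 1:F, 2:T. ✓
2: successors {1, 3}; p | q there: 1:F, 3:T. ✓
3: successors {1}; p | q there: 1:F. ✗
That's 2 of 3 worlds, so 2/3.

2/3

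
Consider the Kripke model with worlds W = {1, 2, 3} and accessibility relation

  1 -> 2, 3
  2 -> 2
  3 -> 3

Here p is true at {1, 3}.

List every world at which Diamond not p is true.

{1, 2}

1: successors {2, 3}; not p there: 2:T, 3:F. ✓
2: successors {2}; not p there: 2:T. ✓
3: successors {3}; not p there: 3:F. ✗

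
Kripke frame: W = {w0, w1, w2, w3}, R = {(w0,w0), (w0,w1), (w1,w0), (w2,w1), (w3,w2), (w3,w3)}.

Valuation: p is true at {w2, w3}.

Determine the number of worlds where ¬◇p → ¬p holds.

3

w0: ¬◇p is T, ¬p is T. ✓
w1: ¬◇p is T, ¬p is T. ✓
w2: ¬◇p is T, ¬p is F. ✗
w3: ¬◇p is F, ¬p is F. ✓
Satisfying worlds: {w0, w1, w3}.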